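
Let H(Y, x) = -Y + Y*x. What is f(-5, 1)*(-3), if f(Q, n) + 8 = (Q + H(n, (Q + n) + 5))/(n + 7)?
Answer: 207/8 ≈ 25.875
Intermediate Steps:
f(Q, n) = -8 + (Q + n*(4 + Q + n))/(7 + n) (f(Q, n) = -8 + (Q + n*(-1 + ((Q + n) + 5)))/(n + 7) = -8 + (Q + n*(-1 + (5 + Q + n)))/(7 + n) = -8 + (Q + n*(4 + Q + n))/(7 + n))
f(-5, 1)*(-3) = ((-56 - 5 + 1**2 - 4*1 - 5*1)/(7 + 1))*(-3) = ((-56 - 5 + 1 - 4 - 5)/8)*(-3) = ((1/8)*(-69))*(-3) = -69/8*(-3) = 207/8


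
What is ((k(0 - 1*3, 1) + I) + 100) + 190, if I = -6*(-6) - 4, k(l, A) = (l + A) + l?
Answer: 317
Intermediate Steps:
k(l, A) = A + 2*l (k(l, A) = (A + l) + l = A + 2*l)
I = 32 (I = 36 - 4 = 32)
((k(0 - 1*3, 1) + I) + 100) + 190 = (((1 + 2*(0 - 1*3)) + 32) + 100) + 190 = (((1 + 2*(0 - 3)) + 32) + 100) + 190 = (((1 + 2*(-3)) + 32) + 100) + 190 = (((1 - 6) + 32) + 100) + 190 = ((-5 + 32) + 100) + 190 = (27 + 100) + 190 = 127 + 190 = 317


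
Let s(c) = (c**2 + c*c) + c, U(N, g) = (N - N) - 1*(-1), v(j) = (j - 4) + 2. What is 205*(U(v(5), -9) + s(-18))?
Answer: 129355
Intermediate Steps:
v(j) = -2 + j (v(j) = (-4 + j) + 2 = -2 + j)
U(N, g) = 1 (U(N, g) = 0 + 1 = 1)
s(c) = c + 2*c**2 (s(c) = (c**2 + c**2) + c = 2*c**2 + c = c + 2*c**2)
205*(U(v(5), -9) + s(-18)) = 205*(1 - 18*(1 + 2*(-18))) = 205*(1 - 18*(1 - 36)) = 205*(1 - 18*(-35)) = 205*(1 + 630) = 205*631 = 129355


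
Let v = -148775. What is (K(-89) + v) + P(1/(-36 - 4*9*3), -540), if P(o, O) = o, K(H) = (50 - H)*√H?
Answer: -21423601/144 + 139*I*√89 ≈ -1.4878e+5 + 1311.3*I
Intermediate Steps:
K(H) = √H*(50 - H)
(K(-89) + v) + P(1/(-36 - 4*9*3), -540) = (√(-89)*(50 - 1*(-89)) - 148775) + 1/(-36 - 4*9*3) = ((I*√89)*(50 + 89) - 148775) + 1/(-36 - 36*3) = ((I*√89)*139 - 148775) + 1/(-36 - 108) = (139*I*√89 - 148775) + 1/(-144) = (-148775 + 139*I*√89) - 1/144 = -21423601/144 + 139*I*√89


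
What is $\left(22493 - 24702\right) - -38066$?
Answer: $35857$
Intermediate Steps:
$\left(22493 - 24702\right) - -38066 = -2209 + 38066 = 35857$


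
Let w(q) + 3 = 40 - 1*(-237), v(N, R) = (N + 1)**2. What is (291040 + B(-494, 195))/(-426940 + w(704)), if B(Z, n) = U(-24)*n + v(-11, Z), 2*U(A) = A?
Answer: -144400/213333 ≈ -0.67688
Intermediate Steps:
v(N, R) = (1 + N)**2
U(A) = A/2
w(q) = 274 (w(q) = -3 + (40 - 1*(-237)) = -3 + (40 + 237) = -3 + 277 = 274)
B(Z, n) = 100 - 12*n (B(Z, n) = ((1/2)*(-24))*n + (1 - 11)**2 = -12*n + (-10)**2 = -12*n + 100 = 100 - 12*n)
(291040 + B(-494, 195))/(-426940 + w(704)) = (291040 + (100 - 12*195))/(-426940 + 274) = (291040 + (100 - 2340))/(-426666) = (291040 - 2240)*(-1/426666) = 288800*(-1/426666) = -144400/213333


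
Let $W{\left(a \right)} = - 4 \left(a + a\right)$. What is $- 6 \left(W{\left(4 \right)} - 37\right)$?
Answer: $414$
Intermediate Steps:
$W{\left(a \right)} = - 8 a$ ($W{\left(a \right)} = - 4 \cdot 2 a = - 8 a$)
$- 6 \left(W{\left(4 \right)} - 37\right) = - 6 \left(\left(-8\right) 4 - 37\right) = - 6 \left(-32 - 37\right) = \left(-6\right) \left(-69\right) = 414$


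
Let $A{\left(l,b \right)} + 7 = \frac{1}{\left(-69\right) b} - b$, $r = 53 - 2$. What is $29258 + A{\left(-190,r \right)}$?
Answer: $\frac{102754799}{3519} \approx 29200.0$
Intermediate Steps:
$r = 51$ ($r = 53 - 2 = 51$)
$A{\left(l,b \right)} = -7 - b - \frac{1}{69 b}$ ($A{\left(l,b \right)} = -7 - \left(b - - \frac{1}{69 b}\right) = -7 - \left(b + \frac{1}{69 b}\right) = -7 - b - \frac{1}{69 b}$)
$29258 + A{\left(-190,r \right)} = 29258 - \left(58 + \frac{1}{3519}\right) = 29258 - \frac{204103}{3519} = \frac{102754799}{3519}$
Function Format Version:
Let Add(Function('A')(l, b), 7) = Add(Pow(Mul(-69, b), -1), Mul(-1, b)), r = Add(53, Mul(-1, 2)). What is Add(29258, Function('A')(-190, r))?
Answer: Rational(102754799, 3519) ≈ 29200.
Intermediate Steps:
r = 51 (r = Add(53, -2) = 51)
Function('A')(l, b) = Add(-7, Mul(-1, b), Mul(Rational(-1, 69), Pow(b, -1))) (Function('A')(l, b) = Add(-7, Add(Pow(Mul(-69, b), -1), Mul(-1, b))) = Add(-7, Add(Mul(Rational(-1, 69), Pow(b, -1)), Mul(-1, b))) = Add(-7, Add(Mul(-1, b), Mul(Rational(-1, 69), Pow(b, -1)))) = Add(-7, Mul(-1, b), Mul(Rational(-1, 69), Pow(b, -1))))
Add(29258, Function('A')(-190, r)) = Add(29258, Add(-7, Mul(-1, 51), Mul(Rational(-1, 69), Pow(51, -1)))) = Add(29258, Add(-7, -51, Mul(Rational(-1, 69), Rational(1, 51)))) = Add(29258, Add(-7, -51, Rational(-1, 3519))) = Add(29258, Rational(-204103, 3519)) = Rational(102754799, 3519)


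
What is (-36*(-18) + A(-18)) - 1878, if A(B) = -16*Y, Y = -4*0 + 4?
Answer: -1294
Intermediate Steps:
Y = 4 (Y = 0 + 4 = 4)
A(B) = -64 (A(B) = -16*4 = -64)
(-36*(-18) + A(-18)) - 1878 = (-36*(-18) - 64) - 1878 = (648 - 64) - 1878 = 584 - 1878 = -1294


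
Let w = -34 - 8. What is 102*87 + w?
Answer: 8832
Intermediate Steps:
w = -42
102*87 + w = 102*87 - 42 = 8874 - 42 = 8832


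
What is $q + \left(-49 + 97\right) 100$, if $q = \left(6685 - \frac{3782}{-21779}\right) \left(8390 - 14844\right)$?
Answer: $- \frac{939574607038}{21779} \approx -4.3141 \cdot 10^{7}$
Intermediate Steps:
$q = - \frac{939679146238}{21779}$ ($q = \left(6685 - - \frac{3782}{21779}\right) \left(8390 - 14844\right) = \left(6685 + \frac{3782}{21779}\right) \left(8390 - 14844\right) = \frac{145596397}{21779} \left(-6454\right) = - \frac{939679146238}{21779} \approx -4.3146 \cdot 10^{7}$)
$q + \left(-49 + 97\right) 100 = - \frac{939679146238}{21779} + \left(-49 + 97\right) 100 = - \frac{939679146238}{21779} + 48 \cdot 100 = - \frac{939679146238}{21779} + 4800 = - \frac{939574607038}{21779}$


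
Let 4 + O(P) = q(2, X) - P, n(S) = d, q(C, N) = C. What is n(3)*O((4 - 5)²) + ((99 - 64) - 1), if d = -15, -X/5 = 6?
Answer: 79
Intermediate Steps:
X = -30 (X = -5*6 = -30)
n(S) = -15
O(P) = -2 - P (O(P) = -4 + (2 - P) = -2 - P)
n(3)*O((4 - 5)²) + ((99 - 64) - 1) = -15*(-2 - (4 - 5)²) + ((99 - 64) - 1) = -15*(-2 - 1*(-1)²) + (35 - 1) = -15*(-2 - 1*1) + 34 = -15*(-2 - 1) + 34 = -15*(-3) + 34 = 45 + 34 = 79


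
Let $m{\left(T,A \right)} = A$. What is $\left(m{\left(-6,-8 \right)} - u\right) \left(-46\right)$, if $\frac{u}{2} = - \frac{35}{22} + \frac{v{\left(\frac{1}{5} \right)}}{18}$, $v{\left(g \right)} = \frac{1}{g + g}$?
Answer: $\frac{23207}{99} \approx 234.41$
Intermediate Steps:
$v{\left(g \right)} = \frac{1}{2 g}$
$u = - \frac{575}{198}$ ($u = 2 \left(- \frac{35}{22} + \frac{\frac{1}{2} \frac{1}{\frac{1}{5}}}{18}\right) = 2 \left(\left(-35\right) \frac{1}{22} + \frac{\frac{1}{\frac{1}{5}}}{2} \cdot \frac{1}{18}\right) = 2 \left(- \frac{35}{22} + \frac{1}{2} \cdot 5 \cdot \frac{1}{18}\right) = 2 \left(- \frac{35}{22} + \frac{5}{2} \cdot \frac{1}{18}\right) = 2 \left(- \frac{35}{22} + \frac{5}{36}\right) = 2 \left(- \frac{575}{396}\right) = - \frac{575}{198} \approx -2.904$)
$\left(m{\left(-6,-8 \right)} - u\right) \left(-46\right) = \left(-8 - - \frac{575}{198}\right) \left(-46\right) = \left(-8 + \frac{575}{198}\right) \left(-46\right) = \left(- \frac{1009}{198}\right) \left(-46\right) = \frac{23207}{99}$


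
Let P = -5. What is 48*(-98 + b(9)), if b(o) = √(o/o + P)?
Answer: -4704 + 96*I ≈ -4704.0 + 96.0*I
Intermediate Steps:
b(o) = 2*I (b(o) = √(o/o - 5) = √(1 - 5) = √(-4) = 2*I)
48*(-98 + b(9)) = 48*(-98 + 2*I) = -4704 + 96*I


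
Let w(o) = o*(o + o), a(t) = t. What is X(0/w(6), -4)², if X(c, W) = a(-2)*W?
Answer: 64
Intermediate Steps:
w(o) = 2*o² (w(o) = o*(2*o) = 2*o²)
X(c, W) = -2*W
X(0/w(6), -4)² = (-2*(-4))² = 8² = 64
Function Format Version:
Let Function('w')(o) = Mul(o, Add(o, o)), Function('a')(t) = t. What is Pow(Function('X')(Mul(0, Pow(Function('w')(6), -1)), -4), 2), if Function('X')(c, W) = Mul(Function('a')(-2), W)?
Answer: 64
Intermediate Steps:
Function('w')(o) = Mul(2, Pow(o, 2)) (Function('w')(o) = Mul(o, Mul(2, o)) = Mul(2, Pow(o, 2)))
Function('X')(c, W) = Mul(-2, W)
Pow(Function('X')(Mul(0, Pow(Function('w')(6), -1)), -4), 2) = Pow(Mul(-2, -4), 2) = Pow(8, 2) = 64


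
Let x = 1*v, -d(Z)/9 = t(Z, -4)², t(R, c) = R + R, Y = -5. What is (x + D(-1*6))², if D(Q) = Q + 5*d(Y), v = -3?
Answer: 20331081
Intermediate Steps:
t(R, c) = 2*R
d(Z) = -36*Z² (d(Z) = -9*4*Z² = -36*Z²)
D(Q) = -4500 + Q (D(Q) = Q + 5*(-36*(-5)²) = Q + 5*(-36*25) = Q + 5*(-900) = Q - 4500 = -4500 + Q)
x = -3 (x = 1*(-3) = -3)
(x + D(-1*6))² = (-3 + (-4500 - 1*6))² = (-3 + (-4500 - 6))² = (-3 - 4506)² = (-4509)² = 20331081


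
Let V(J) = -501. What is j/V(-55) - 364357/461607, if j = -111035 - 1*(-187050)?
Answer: -11757199654/77088369 ≈ -152.52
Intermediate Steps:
j = 76015 (j = -111035 + 187050 = 76015)
j/V(-55) - 364357/461607 = 76015/(-501) - 364357/461607 = 76015*(-1/501) - 364357*1/461607 = -76015/501 - 364357/461607 = -11757199654/77088369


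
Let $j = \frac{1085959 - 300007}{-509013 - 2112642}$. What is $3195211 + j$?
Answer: $\frac{930748900917}{291295} \approx 3.1952 \cdot 10^{6}$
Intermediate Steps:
$j = - \frac{87328}{291295}$ ($j = \frac{785952}{-2621655} = 785952 \left(- \frac{1}{2621655}\right) = - \frac{87328}{291295} \approx -0.29979$)
$3195211 + j = 3195211 - \frac{87328}{291295} = \frac{930748900917}{291295}$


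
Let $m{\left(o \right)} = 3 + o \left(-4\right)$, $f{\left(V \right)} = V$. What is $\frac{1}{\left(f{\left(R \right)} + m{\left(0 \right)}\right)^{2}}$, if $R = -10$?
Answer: $\frac{1}{49} \approx 0.020408$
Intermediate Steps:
$m{\left(o \right)} = 3 - 4 o$
$\frac{1}{\left(f{\left(R \right)} + m{\left(0 \right)}\right)^{2}} = \frac{1}{\left(-10 + \left(3 - 0\right)\right)^{2}} = \frac{1}{\left(-10 + \left(3 + 0\right)\right)^{2}} = \frac{1}{\left(-10 + 3\right)^{2}} = \frac{1}{\left(-7\right)^{2}} = \frac{1}{49}$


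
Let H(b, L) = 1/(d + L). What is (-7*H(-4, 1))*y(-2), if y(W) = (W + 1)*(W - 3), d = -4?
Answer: 35/3 ≈ 11.667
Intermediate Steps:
y(W) = (1 + W)*(-3 + W)
H(b, L) = 1/(-4 + L)
(-7*H(-4, 1))*y(-2) = (-7/(-4 + 1))*(-3 + (-2)**2 - 2*(-2)) = (-7/(-3))*(-3 + 4 + 4) = -7*(-1/3)*5 = (7/3)*5 = 35/3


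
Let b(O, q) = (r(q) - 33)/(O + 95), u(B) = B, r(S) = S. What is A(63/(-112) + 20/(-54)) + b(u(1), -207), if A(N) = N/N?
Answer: -3/2 ≈ -1.5000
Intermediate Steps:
A(N) = 1
b(O, q) = (-33 + q)/(95 + O) (b(O, q) = (q - 33)/(O + 95) = (-33 + q)/(95 + O))
A(63/(-112) + 20/(-54)) + b(u(1), -207) = 1 + (-33 - 207)/(95 + 1) = 1 - 240/96 = 1 + (1/96)*(-240) = 1 - 5/2 = -3/2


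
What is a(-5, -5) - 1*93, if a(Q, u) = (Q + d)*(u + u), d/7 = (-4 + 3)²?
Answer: -113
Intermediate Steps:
d = 7 (d = 7*(-4 + 3)² = 7*(-1)² = 7*1 = 7)
a(Q, u) = 2*u*(7 + Q) (a(Q, u) = (Q + 7)*(u + u) = (7 + Q)*(2*u) = 2*u*(7 + Q))
a(-5, -5) - 1*93 = 2*(-5)*(7 - 5) - 1*93 = 2*(-5)*2 - 93 = -20 - 93 = -113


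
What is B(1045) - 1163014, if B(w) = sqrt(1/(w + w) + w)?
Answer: -1163014 + sqrt(4564666590)/2090 ≈ -1.1630e+6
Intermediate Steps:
B(w) = sqrt(w + 1/(2*w)) (B(w) = sqrt(1/(2*w) + w) = sqrt(w + 1/(2*w)))
B(1045) - 1163014 = sqrt(2/1045 + 4*1045)/2 - 1163014 = sqrt(2*(1/1045) + 4180)/2 - 1163014 = sqrt(2/1045 + 4180)/2 - 1163014 = sqrt(4368102/1045)/2 - 1163014 = (sqrt(4564666590)/1045)/2 - 1163014 = sqrt(4564666590)/2090 - 1163014 = -1163014 + sqrt(4564666590)/2090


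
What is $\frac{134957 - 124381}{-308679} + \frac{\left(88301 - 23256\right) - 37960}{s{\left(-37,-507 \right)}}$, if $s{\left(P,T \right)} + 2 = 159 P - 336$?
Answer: $- \frac{8426364011}{1920292059} \approx -4.3881$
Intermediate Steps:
$s{\left(P,T \right)} = -338 + 159 P$ ($s{\left(P,T \right)} = -2 + \left(159 P - 336\right) = -2 + \left(-336 + 159 P\right) = -338 + 159 P$)
$\frac{134957 - 124381}{-308679} + \frac{\left(88301 - 23256\right) - 37960}{s{\left(-37,-507 \right)}} = \frac{134957 - 124381}{-308679} + \frac{\left(88301 - 23256\right) - 37960}{-338 + 159 \left(-37\right)} = 10576 \left(- \frac{1}{308679}\right) + \frac{65045 - 37960}{-338 - 5883} = - \frac{10576}{308679} + \frac{27085}{-6221} = - \frac{10576}{308679} + 27085 \left(- \frac{1}{6221}\right) = - \frac{10576}{308679} - \frac{27085}{6221} = - \frac{8426364011}{1920292059}$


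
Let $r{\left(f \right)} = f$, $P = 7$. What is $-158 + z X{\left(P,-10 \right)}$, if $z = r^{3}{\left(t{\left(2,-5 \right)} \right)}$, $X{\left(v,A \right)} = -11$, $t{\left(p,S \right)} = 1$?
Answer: $-169$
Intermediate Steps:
$z = 1$ ($z = 1^{3} = 1$)
$-158 + z X{\left(P,-10 \right)} = -158 + 1 \left(-11\right) = -158 - 11 = -169$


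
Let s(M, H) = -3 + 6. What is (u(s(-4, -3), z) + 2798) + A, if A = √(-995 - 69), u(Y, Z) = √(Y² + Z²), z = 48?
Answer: 2798 + 3*√257 + 2*I*√266 ≈ 2846.1 + 32.619*I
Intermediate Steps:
s(M, H) = 3
A = 2*I*√266 (A = √(-1064) = 2*I*√266 ≈ 32.619*I)
(u(s(-4, -3), z) + 2798) + A = (√(3² + 48²) + 2798) + 2*I*√266 = (√(9 + 2304) + 2798) + 2*I*√266 = (√2313 + 2798) + 2*I*√266 = (3*√257 + 2798) + 2*I*√266 = (2798 + 3*√257) + 2*I*√266 = 2798 + 3*√257 + 2*I*√266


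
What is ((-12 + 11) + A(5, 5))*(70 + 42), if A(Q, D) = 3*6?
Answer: 1904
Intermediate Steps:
A(Q, D) = 18
((-12 + 11) + A(5, 5))*(70 + 42) = ((-12 + 11) + 18)*(70 + 42) = (-1 + 18)*112 = 17*112 = 1904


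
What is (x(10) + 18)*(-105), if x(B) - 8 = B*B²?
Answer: -107730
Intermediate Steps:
x(B) = 8 + B³ (x(B) = 8 + B*B² = 8 + B³)
(x(10) + 18)*(-105) = ((8 + 10³) + 18)*(-105) = ((8 + 1000) + 18)*(-105) = (1008 + 18)*(-105) = 1026*(-105) = -107730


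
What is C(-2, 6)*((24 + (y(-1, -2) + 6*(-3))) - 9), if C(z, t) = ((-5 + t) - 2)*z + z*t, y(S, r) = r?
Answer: 50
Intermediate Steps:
C(z, t) = t*z + z*(-7 + t) (C(z, t) = (-7 + t)*z + t*z = z*(-7 + t) + t*z = t*z + z*(-7 + t))
C(-2, 6)*((24 + (y(-1, -2) + 6*(-3))) - 9) = (-2*(-7 + 2*6))*((24 + (-2 + 6*(-3))) - 9) = (-2*(-7 + 12))*((24 + (-2 - 18)) - 9) = (-2*5)*((24 - 20) - 9) = -10*(4 - 9) = -10*(-5) = 50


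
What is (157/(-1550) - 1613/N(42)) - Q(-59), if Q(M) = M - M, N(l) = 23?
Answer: -2503761/35650 ≈ -70.232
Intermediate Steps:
Q(M) = 0
(157/(-1550) - 1613/N(42)) - Q(-59) = (157/(-1550) - 1613/23) - 1*0 = (157*(-1/1550) - 1613*1/23) + 0 = (-157/1550 - 1613/23) + 0 = -2503761/35650 + 0 = -2503761/35650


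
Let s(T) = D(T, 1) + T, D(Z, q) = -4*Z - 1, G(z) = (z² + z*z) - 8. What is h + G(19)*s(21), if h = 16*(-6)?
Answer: -45792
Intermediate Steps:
G(z) = -8 + 2*z² (G(z) = (z² + z²) - 8 = 2*z² - 8 = -8 + 2*z²)
h = -96
D(Z, q) = -1 - 4*Z
s(T) = -1 - 3*T (s(T) = (-1 - 4*T) + T = -1 - 3*T)
h + G(19)*s(21) = -96 + (-8 + 2*19²)*(-1 - 3*21) = -96 + (-8 + 2*361)*(-1 - 63) = -96 + (-8 + 722)*(-64) = -96 + 714*(-64) = -96 - 45696 = -45792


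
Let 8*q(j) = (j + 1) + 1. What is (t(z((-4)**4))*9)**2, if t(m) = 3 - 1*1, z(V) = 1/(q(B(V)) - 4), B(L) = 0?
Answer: 324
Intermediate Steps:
q(j) = 1/4 + j/8 (q(j) = ((j + 1) + 1)/8 = ((1 + j) + 1)/8 = (2 + j)/8 = 1/4 + j/8)
z(V) = -4/15 (z(V) = 1/((1/4 + (1/8)*0) - 4) = 1/((1/4 + 0) - 4) = 1/(1/4 - 4) = 1/(-15/4) = -4/15)
t(m) = 2 (t(m) = 3 - 1 = 2)
(t(z((-4)**4))*9)**2 = (2*9)**2 = 18**2 = 324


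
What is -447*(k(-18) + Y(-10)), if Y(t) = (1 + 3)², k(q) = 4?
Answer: -8940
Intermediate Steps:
Y(t) = 16 (Y(t) = 4² = 16)
-447*(k(-18) + Y(-10)) = -447*(4 + 16) = -447*20 = -8940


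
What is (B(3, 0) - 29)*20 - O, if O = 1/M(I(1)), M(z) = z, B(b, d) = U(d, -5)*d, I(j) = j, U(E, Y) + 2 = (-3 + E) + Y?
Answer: -581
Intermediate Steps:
U(E, Y) = -5 + E + Y (U(E, Y) = -2 + ((-3 + E) + Y) = -2 + (-3 + E + Y) = -5 + E + Y)
B(b, d) = d*(-10 + d) (B(b, d) = (-5 + d - 5)*d = (-10 + d)*d = d*(-10 + d))
O = 1 (O = 1/1 = 1)
(B(3, 0) - 29)*20 - O = (0*(-10 + 0) - 29)*20 - 1*1 = (0*(-10) - 29)*20 - 1 = (0 - 29)*20 - 1 = -29*20 - 1 = -580 - 1 = -581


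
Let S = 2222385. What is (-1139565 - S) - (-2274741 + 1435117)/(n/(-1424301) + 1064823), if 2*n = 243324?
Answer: -1699609152904892042/505542780687 ≈ -3.3619e+6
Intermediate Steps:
n = 121662 (n = (½)*243324 = 121662)
(-1139565 - S) - (-2274741 + 1435117)/(n/(-1424301) + 1064823) = (-1139565 - 1*2222385) - (-2274741 + 1435117)/(121662/(-1424301) + 1064823) = (-1139565 - 2222385) - (-839624)/(121662*(-1/1424301) + 1064823) = -3361950 - (-839624)/(-40554/474767 + 1064823) = -3361950 - (-839624)/505542780687/474767 = -3361950 - (-839624)*474767/505542780687 = -3361950 - 1*(-398625767608/505542780687) = -3361950 + 398625767608/505542780687 = -1699609152904892042/505542780687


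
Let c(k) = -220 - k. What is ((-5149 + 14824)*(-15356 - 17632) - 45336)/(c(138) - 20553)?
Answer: 319204236/20911 ≈ 15265.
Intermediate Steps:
((-5149 + 14824)*(-15356 - 17632) - 45336)/(c(138) - 20553) = ((-5149 + 14824)*(-15356 - 17632) - 45336)/((-220 - 1*138) - 20553) = (9675*(-32988) - 45336)/((-220 - 138) - 20553) = (-319158900 - 45336)/(-358 - 20553) = -319204236/(-20911) = -319204236*(-1/20911) = 319204236/20911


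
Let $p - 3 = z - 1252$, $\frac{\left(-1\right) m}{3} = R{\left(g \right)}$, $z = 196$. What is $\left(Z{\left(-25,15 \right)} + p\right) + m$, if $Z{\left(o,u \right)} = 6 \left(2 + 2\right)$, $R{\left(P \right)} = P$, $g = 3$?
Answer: $-1038$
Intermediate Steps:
$m = -9$ ($m = \left(-3\right) 3 = -9$)
$p = -1053$ ($p = 3 + \left(196 - 1252\right) = 3 - 1056 = -1053$)
$Z{\left(o,u \right)} = 24$ ($Z{\left(o,u \right)} = 6 \cdot 4 = 24$)
$\left(Z{\left(-25,15 \right)} + p\right) + m = \left(24 - 1053\right) - 9 = -1029 - 9 = -1038$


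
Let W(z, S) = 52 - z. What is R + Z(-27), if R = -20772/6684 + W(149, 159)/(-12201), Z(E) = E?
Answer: -204556741/6795957 ≈ -30.100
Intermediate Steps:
R = -21065902/6795957 (R = -20772/6684 + (52 - 1*149)/(-12201) = -20772*1/6684 + (52 - 149)*(-1/12201) = -1731/557 - 97*(-1/12201) = -1731/557 + 97/12201 = -21065902/6795957 ≈ -3.0998)
R + Z(-27) = -21065902/6795957 - 27 = -204556741/6795957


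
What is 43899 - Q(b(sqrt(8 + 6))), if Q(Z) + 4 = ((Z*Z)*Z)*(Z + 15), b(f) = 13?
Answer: -17613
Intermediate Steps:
Q(Z) = -4 + Z**3*(15 + Z) (Q(Z) = -4 + ((Z*Z)*Z)*(Z + 15) = -4 + (Z**2*Z)*(15 + Z) = -4 + Z**3*(15 + Z))
43899 - Q(b(sqrt(8 + 6))) = 43899 - (-4 + 13**4 + 15*13**3) = 43899 - (-4 + 28561 + 15*2197) = 43899 - (-4 + 28561 + 32955) = 43899 - 1*61512 = 43899 - 61512 = -17613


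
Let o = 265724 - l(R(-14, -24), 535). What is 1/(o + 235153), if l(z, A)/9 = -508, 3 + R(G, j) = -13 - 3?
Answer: 1/505449 ≈ 1.9784e-6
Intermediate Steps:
R(G, j) = -19 (R(G, j) = -3 + (-13 - 3) = -3 - 16 = -19)
l(z, A) = -4572 (l(z, A) = 9*(-508) = -4572)
o = 270296 (o = 265724 - 1*(-4572) = 265724 + 4572 = 270296)
1/(o + 235153) = 1/(270296 + 235153) = 1/505449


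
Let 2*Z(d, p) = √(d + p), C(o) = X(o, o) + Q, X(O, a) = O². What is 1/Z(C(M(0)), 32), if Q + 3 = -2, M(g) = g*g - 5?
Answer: √13/13 ≈ 0.27735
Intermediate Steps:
M(g) = -5 + g² (M(g) = g² - 5 = -5 + g²)
Q = -5 (Q = -3 - 2 = -5)
C(o) = -5 + o² (C(o) = o² - 5 = -5 + o²)
Z(d, p) = √(d + p)/2
1/Z(C(M(0)), 32) = 1/(√((-5 + (-5 + 0²)²) + 32)/2) = 1/(√((-5 + (-5 + 0)²) + 32)/2) = 1/(√((-5 + (-5)²) + 32)/2) = 1/(√((-5 + 25) + 32)/2) = 1/(√(20 + 32)/2) = 1/(√52/2) = 1/((2*√13)/2) = 1/(√13) = √13/13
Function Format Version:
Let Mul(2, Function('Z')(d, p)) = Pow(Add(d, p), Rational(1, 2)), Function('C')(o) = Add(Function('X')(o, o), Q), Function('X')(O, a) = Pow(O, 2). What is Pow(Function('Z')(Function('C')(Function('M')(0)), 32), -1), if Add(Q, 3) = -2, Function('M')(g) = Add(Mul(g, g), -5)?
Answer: Mul(Rational(1, 13), Pow(13, Rational(1, 2))) ≈ 0.27735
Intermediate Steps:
Function('M')(g) = Add(-5, Pow(g, 2)) (Function('M')(g) = Add(Pow(g, 2), -5) = Add(-5, Pow(g, 2)))
Q = -5 (Q = Add(-3, -2) = -5)
Function('C')(o) = Add(-5, Pow(o, 2)) (Function('C')(o) = Add(Pow(o, 2), -5) = Add(-5, Pow(o, 2)))
Function('Z')(d, p) = Mul(Rational(1, 2), Pow(Add(d, p), Rational(1, 2)))
Pow(Function('Z')(Function('C')(Function('M')(0)), 32), -1) = Pow(Mul(Rational(1, 2), Pow(Add(Add(-5, Pow(Add(-5, Pow(0, 2)), 2)), 32), Rational(1, 2))), -1) = Pow(Mul(Rational(1, 2), Pow(Add(Add(-5, Pow(Add(-5, 0), 2)), 32), Rational(1, 2))), -1) = Pow(Mul(Rational(1, 2), Pow(Add(Add(-5, Pow(-5, 2)), 32), Rational(1, 2))), -1) = Pow(Mul(Rational(1, 2), Pow(Add(Add(-5, 25), 32), Rational(1, 2))), -1) = Pow(Mul(Rational(1, 2), Pow(Add(20, 32), Rational(1, 2))), -1) = Pow(Mul(Rational(1, 2), Pow(52, Rational(1, 2))), -1) = Pow(Mul(Rational(1, 2), Mul(2, Pow(13, Rational(1, 2)))), -1) = Pow(Pow(13, Rational(1, 2)), -1) = Mul(Rational(1, 13), Pow(13, Rational(1, 2)))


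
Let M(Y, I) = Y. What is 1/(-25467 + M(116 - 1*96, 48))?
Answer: -1/25447 ≈ -3.9297e-5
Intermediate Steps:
1/(-25467 + M(116 - 1*96, 48)) = 1/(-25467 + (116 - 1*96)) = 1/(-25467 + (116 - 96)) = 1/(-25467 + 20) = 1/(-25447) = -1/25447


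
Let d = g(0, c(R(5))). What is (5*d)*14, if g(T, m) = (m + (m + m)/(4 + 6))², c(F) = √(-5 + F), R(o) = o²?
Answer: 2016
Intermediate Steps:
g(T, m) = 36*m²/25 (g(T, m) = (m + (2*m)/10)² = (m + (2*m)*(⅒))² = (m + m/5)² = (6*m/5)² = 36*m²/25)
d = 144/5 (d = 36*(√(-5 + 5²))²/25 = 36*(√(-5 + 25))²/25 = 36*(√20)²/25 = 36*(2*√5)²/25 = (36/25)*20 = 144/5 ≈ 28.800)
(5*d)*14 = (5*(144/5))*14 = 144*14 = 2016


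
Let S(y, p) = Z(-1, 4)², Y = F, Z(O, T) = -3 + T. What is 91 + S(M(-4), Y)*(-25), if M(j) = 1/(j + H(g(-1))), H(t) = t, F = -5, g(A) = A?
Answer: 66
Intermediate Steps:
Y = -5
M(j) = 1/(-1 + j) (M(j) = 1/(j - 1) = 1/(-1 + j))
S(y, p) = 1 (S(y, p) = (-3 + 4)² = 1² = 1)
91 + S(M(-4), Y)*(-25) = 91 + 1*(-25) = 91 - 25 = 66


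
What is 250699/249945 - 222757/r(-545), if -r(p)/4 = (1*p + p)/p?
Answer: 55679003957/1999560 ≈ 27846.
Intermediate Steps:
r(p) = -8 (r(p) = -4*(1*p + p)/p = -4*(p + p)/p = -4*2*p/p = -4*2 = -8)
250699/249945 - 222757/r(-545) = 250699/249945 - 222757/(-8) = 250699*(1/249945) - 222757*(-⅛) = 250699/249945 + 222757/8 = 55679003957/1999560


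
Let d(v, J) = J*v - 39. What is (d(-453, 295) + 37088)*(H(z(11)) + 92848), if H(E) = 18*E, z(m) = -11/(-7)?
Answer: -8970548932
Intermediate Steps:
z(m) = 11/7 (z(m) = -11*(-⅐) = 11/7)
d(v, J) = -39 + J*v
(d(-453, 295) + 37088)*(H(z(11)) + 92848) = ((-39 + 295*(-453)) + 37088)*(18*(11/7) + 92848) = ((-39 - 133635) + 37088)*(198/7 + 92848) = (-133674 + 37088)*(650134/7) = -96586*650134/7 = -8970548932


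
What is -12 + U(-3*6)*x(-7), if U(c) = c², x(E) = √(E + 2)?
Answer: -12 + 324*I*√5 ≈ -12.0 + 724.49*I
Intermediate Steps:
x(E) = √(2 + E)
-12 + U(-3*6)*x(-7) = -12 + (-3*6)²*√(2 - 7) = -12 + (-18)²*√(-5) = -12 + 324*(I*√5) = -12 + 324*I*√5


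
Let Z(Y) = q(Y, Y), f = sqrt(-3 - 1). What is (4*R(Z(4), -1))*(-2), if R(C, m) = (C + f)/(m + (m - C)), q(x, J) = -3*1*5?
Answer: 120/13 - 16*I/13 ≈ 9.2308 - 1.2308*I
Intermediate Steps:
f = 2*I (f = sqrt(-4) = 2*I ≈ 2.0*I)
q(x, J) = -15 (q(x, J) = -3*5 = -15)
Z(Y) = -15
R(C, m) = (C + 2*I)/(-C + 2*m) (R(C, m) = (C + 2*I)/(m + (m - C)) = (C + 2*I)/(-C + 2*m))
(4*R(Z(4), -1))*(-2) = (4*((-15 + 2*I)/(-1*(-15) + 2*(-1))))*(-2) = (4*((-15 + 2*I)/(15 - 2)))*(-2) = (4*((-15 + 2*I)/13))*(-2) = (4*(-15/13 + 2*I/13))*(-2) = (-60/13 + 8*I/13)*(-2) = 120/13 - 16*I/13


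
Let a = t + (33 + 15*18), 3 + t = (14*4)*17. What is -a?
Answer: -1252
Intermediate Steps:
t = 949 (t = -3 + (14*4)*17 = -3 + 56*17 = -3 + 952 = 949)
a = 1252 (a = 949 + (33 + 15*18) = 949 + (33 + 270) = 949 + 303 = 1252)
-a = -1*1252 = -1252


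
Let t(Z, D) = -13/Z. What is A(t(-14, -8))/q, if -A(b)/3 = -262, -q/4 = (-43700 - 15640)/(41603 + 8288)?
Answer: 6535721/39560 ≈ 165.21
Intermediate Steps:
q = 237360/49891 (q = -4*(-43700 - 15640)/(41603 + 8288) = -(-237360)/49891 = -4*(-59340/49891) = 237360/49891 ≈ 4.7576)
A(b) = 786 (A(b) = -3*(-262) = 786)
A(t(-14, -8))/q = 786/(237360/49891) = 786*(49891/237360) = 6535721/39560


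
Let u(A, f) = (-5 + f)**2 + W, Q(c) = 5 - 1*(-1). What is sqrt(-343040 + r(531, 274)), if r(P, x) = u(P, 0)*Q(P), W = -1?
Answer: 4*I*sqrt(21431) ≈ 585.57*I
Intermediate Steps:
Q(c) = 6 (Q(c) = 5 + 1 = 6)
u(A, f) = -1 + (-5 + f)**2 (u(A, f) = (-5 + f)**2 - 1 = -1 + (-5 + f)**2)
r(P, x) = 144 (r(P, x) = (-1 + (-5 + 0)**2)*6 = (-1 + (-5)**2)*6 = (-1 + 25)*6 = 24*6 = 144)
sqrt(-343040 + r(531, 274)) = sqrt(-343040 + 144) = sqrt(-342896) = 4*I*sqrt(21431)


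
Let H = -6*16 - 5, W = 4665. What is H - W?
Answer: -4766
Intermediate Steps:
H = -101 (H = -96 - 5 = -101)
H - W = -101 - 1*4665 = -101 - 4665 = -4766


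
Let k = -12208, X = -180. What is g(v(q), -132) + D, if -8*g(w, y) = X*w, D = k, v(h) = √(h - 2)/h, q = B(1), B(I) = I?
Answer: -12208 + 45*I/2 ≈ -12208.0 + 22.5*I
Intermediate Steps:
q = 1
v(h) = √(-2 + h)/h
D = -12208
g(w, y) = 45*w/2 (g(w, y) = -(-45)*w/2 = 45*w/2)
g(v(q), -132) + D = 45*(√(-2 + 1)/1)/2 - 12208 = 45*(1*√(-1))/2 - 12208 = 45*(1*I)/2 - 12208 = 45*I/2 - 12208 = -12208 + 45*I/2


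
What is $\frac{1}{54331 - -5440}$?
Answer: $\frac{1}{59771} \approx 1.6731 \cdot 10^{-5}$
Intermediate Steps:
$\frac{1}{54331 - -5440} = \frac{1}{54331 + 5440} = \frac{1}{59771}$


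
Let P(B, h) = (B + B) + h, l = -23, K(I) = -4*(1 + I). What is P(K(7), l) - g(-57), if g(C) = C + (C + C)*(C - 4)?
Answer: -6984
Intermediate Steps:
K(I) = -4 - 4*I
g(C) = C + 2*C*(-4 + C) (g(C) = C + (2*C)*(-4 + C) = C + 2*C*(-4 + C))
P(B, h) = h + 2*B (P(B, h) = 2*B + h = h + 2*B)
P(K(7), l) - g(-57) = (-23 + 2*(-4 - 4*7)) - (-57)*(-7 + 2*(-57)) = (-23 + 2*(-4 - 28)) - (-57)*(-7 - 114) = (-23 + 2*(-32)) - (-57)*(-121) = (-23 - 64) - 1*6897 = -87 - 6897 = -6984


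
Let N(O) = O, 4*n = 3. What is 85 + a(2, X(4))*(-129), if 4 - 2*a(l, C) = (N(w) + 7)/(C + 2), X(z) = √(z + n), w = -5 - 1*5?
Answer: 343 - 129*√19 ≈ -219.30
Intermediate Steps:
n = ¾ (n = (¼)*3 = ¾ ≈ 0.75000)
w = -10 (w = -5 - 5 = -10)
X(z) = √(¾ + z) (X(z) = √(z + ¾) = √(¾ + z))
a(l, C) = 2 + 3/(2*(2 + C)) (a(l, C) = 2 - (-10 + 7)/(2*(C + 2)) = 2 - (-3)/(2*(2 + C)) = 2 + 3/(2*(2 + C)))
85 + a(2, X(4))*(-129) = 85 + ((11 + 4*(√(3 + 4*4)/2))/(2*(2 + √(3 + 4*4)/2)))*(-129) = 85 + ((11 + 4*(√(3 + 16)/2))/(2*(2 + √(3 + 16)/2)))*(-129) = 85 + ((11 + 4*(√19/2))/(2*(2 + √19/2)))*(-129) = 85 + ((11 + 2*√19)/(2*(2 + √19/2)))*(-129) = 85 - 129*(11 + 2*√19)/(2*(2 + √19/2))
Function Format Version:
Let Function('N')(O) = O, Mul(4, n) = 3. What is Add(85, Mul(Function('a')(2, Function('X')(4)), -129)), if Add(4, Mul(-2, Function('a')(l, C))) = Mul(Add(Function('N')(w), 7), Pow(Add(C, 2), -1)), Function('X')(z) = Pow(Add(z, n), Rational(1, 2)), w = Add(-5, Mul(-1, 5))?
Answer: Add(343, Mul(-129, Pow(19, Rational(1, 2)))) ≈ -219.30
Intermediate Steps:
n = Rational(3, 4) (n = Mul(Rational(1, 4), 3) = Rational(3, 4) ≈ 0.75000)
w = -10 (w = Add(-5, -5) = -10)
Function('X')(z) = Pow(Add(Rational(3, 4), z), Rational(1, 2)) (Function('X')(z) = Pow(Add(z, Rational(3, 4)), Rational(1, 2)) = Pow(Add(Rational(3, 4), z), Rational(1, 2)))
Function('a')(l, C) = Add(2, Mul(Rational(3, 2), Pow(Add(2, C), -1))) (Function('a')(l, C) = Add(2, Mul(Rational(-1, 2), Mul(Add(-10, 7), Pow(Add(C, 2), -1)))) = Add(2, Mul(Rational(-1, 2), Mul(-3, Pow(Add(2, C), -1)))) = Add(2, Mul(Rational(3, 2), Pow(Add(2, C), -1))))
Add(85, Mul(Function('a')(2, Function('X')(4)), -129)) = Add(85, Mul(Mul(Rational(1, 2), Pow(Add(2, Mul(Rational(1, 2), Pow(Add(3, Mul(4, 4)), Rational(1, 2)))), -1), Add(11, Mul(4, Mul(Rational(1, 2), Pow(Add(3, Mul(4, 4)), Rational(1, 2)))))), -129)) = Add(85, Mul(Mul(Rational(1, 2), Pow(Add(2, Mul(Rational(1, 2), Pow(Add(3, 16), Rational(1, 2)))), -1), Add(11, Mul(4, Mul(Rational(1, 2), Pow(Add(3, 16), Rational(1, 2)))))), -129)) = Add(85, Mul(Mul(Rational(1, 2), Pow(Add(2, Mul(Rational(1, 2), Pow(19, Rational(1, 2)))), -1), Add(11, Mul(4, Mul(Rational(1, 2), Pow(19, Rational(1, 2)))))), -129)) = Add(85, Mul(Mul(Rational(1, 2), Pow(Add(2, Mul(Rational(1, 2), Pow(19, Rational(1, 2)))), -1), Add(11, Mul(2, Pow(19, Rational(1, 2))))), -129)) = Add(85, Mul(Rational(-129, 2), Pow(Add(2, Mul(Rational(1, 2), Pow(19, Rational(1, 2)))), -1), Add(11, Mul(2, Pow(19, Rational(1, 2))))))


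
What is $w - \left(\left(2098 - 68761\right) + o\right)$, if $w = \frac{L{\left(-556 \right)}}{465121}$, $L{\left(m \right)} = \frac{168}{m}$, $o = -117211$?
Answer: $\frac{11887788566764}{64651819} \approx 1.8387 \cdot 10^{5}$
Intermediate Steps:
$w = - \frac{42}{64651819}$ ($w = \frac{168 \frac{1}{-556}}{465121} = 168 \left(- \frac{1}{556}\right) \frac{1}{465121} = \left(- \frac{42}{139}\right) \frac{1}{465121} = - \frac{42}{64651819} \approx -6.4963 \cdot 10^{-7}$)
$w - \left(\left(2098 - 68761\right) + o\right) = - \frac{42}{64651819} - \left(\left(2098 - 68761\right) - 117211\right) = - \frac{42}{64651819} - \left(-66663 - 117211\right) = - \frac{42}{64651819} - -183874 = - \frac{42}{64651819} + 183874 = \frac{11887788566764}{64651819}$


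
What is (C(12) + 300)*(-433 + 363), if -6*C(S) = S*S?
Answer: -19320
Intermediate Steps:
C(S) = -S**2/6 (C(S) = -S*S/6 = -S**2/6)
(C(12) + 300)*(-433 + 363) = (-1/6*12**2 + 300)*(-433 + 363) = (-1/6*144 + 300)*(-70) = (-24 + 300)*(-70) = 276*(-70) = -19320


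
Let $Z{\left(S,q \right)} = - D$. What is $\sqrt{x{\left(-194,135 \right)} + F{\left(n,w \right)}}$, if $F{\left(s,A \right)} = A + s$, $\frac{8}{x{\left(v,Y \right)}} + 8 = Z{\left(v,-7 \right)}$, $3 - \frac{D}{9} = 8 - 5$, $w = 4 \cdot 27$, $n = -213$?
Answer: $i \sqrt{106} \approx 10.296 i$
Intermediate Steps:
$w = 108$
$D = 0$ ($D = 27 - 9 \left(8 - 5\right) = 27 - 27 = 0$)
$Z{\left(S,q \right)} = 0$ ($Z{\left(S,q \right)} = \left(-1\right) 0 = 0$)
$x{\left(v,Y \right)} = -1$ ($x{\left(v,Y \right)} = \frac{8}{-8 + 0} = \frac{8}{-8} = 8 \left(- \frac{1}{8}\right) = -1$)
$\sqrt{x{\left(-194,135 \right)} + F{\left(n,w \right)}} = \sqrt{-1 + \left(108 - 213\right)} = \sqrt{-1 - 105} = \sqrt{-106} = i \sqrt{106}$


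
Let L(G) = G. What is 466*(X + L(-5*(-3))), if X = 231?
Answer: 114636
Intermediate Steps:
466*(X + L(-5*(-3))) = 466*(231 - 5*(-3)) = 466*(231 + 15) = 466*246 = 114636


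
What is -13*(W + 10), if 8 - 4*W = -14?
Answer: -403/2 ≈ -201.50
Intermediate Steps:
W = 11/2 (W = 2 - ¼*(-14) = 2 + 7/2 = 11/2 ≈ 5.5000)
-13*(W + 10) = -13*(11/2 + 10) = -13*31/2 = -403/2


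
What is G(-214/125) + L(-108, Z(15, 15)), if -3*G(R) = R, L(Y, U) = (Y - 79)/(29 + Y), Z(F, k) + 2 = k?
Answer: 87031/29625 ≈ 2.9378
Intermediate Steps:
Z(F, k) = -2 + k
L(Y, U) = (-79 + Y)/(29 + Y)
G(R) = -R/3
G(-214/125) + L(-108, Z(15, 15)) = -(-214)/(3*125) + (-79 - 108)/(29 - 108) = -(-214)/(3*125) - 187/(-79) = -⅓*(-214/125) - 1/79*(-187) = 214/375 + 187/79 = 87031/29625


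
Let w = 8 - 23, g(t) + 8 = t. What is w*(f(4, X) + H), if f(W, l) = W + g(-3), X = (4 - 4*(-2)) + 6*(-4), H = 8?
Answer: -15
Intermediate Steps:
g(t) = -8 + t
w = -15
X = -12 (X = (4 + 8) - 24 = 12 - 24 = -12)
f(W, l) = -11 + W (f(W, l) = W + (-8 - 3) = W - 11 = -11 + W)
w*(f(4, X) + H) = -15*((-11 + 4) + 8) = -15*(-7 + 8) = -15*1 = -15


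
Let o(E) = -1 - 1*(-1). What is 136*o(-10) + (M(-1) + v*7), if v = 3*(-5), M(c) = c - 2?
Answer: -108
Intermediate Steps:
M(c) = -2 + c
o(E) = 0 (o(E) = -1 + 1 = 0)
v = -15
136*o(-10) + (M(-1) + v*7) = 136*0 + ((-2 - 1) - 15*7) = 0 + (-3 - 105) = 0 - 108 = -108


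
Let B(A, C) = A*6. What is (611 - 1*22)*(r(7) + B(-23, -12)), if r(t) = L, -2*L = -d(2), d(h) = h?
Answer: -80693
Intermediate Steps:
B(A, C) = 6*A
L = 1 (L = -(-1)*2/2 = -½*(-2) = 1)
r(t) = 1
(611 - 1*22)*(r(7) + B(-23, -12)) = (611 - 1*22)*(1 + 6*(-23)) = (611 - 22)*(1 - 138) = 589*(-137) = -80693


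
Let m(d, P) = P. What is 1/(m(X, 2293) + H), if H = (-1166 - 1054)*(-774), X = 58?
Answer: 1/1720573 ≈ 5.8120e-7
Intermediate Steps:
H = 1718280 (H = -2220*(-774) = 1718280)
1/(m(X, 2293) + H) = 1/(2293 + 1718280) = 1/1720573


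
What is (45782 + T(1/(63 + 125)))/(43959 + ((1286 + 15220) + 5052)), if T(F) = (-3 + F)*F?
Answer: 539372815/771877616 ≈ 0.69878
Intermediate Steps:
T(F) = F*(-3 + F)
(45782 + T(1/(63 + 125)))/(43959 + ((1286 + 15220) + 5052)) = (45782 + (-3 + 1/(63 + 125))/(63 + 125))/(43959 + ((1286 + 15220) + 5052)) = (45782 + (-3 + 1/188)/188)/(43959 + (16506 + 5052)) = (45782 + (-3 + 1/188)/188)/(43959 + 21558) = (45782 + (1/188)*(-563/188))/65517 = (45782 - 563/35344)*(1/65517) = (1618118445/35344)*(1/65517) = 539372815/771877616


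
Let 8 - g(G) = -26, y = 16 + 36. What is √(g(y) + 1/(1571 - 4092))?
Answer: √216082473/2521 ≈ 5.8309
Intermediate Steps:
y = 52
g(G) = 34 (g(G) = 8 - 1*(-26) = 8 + 26 = 34)
√(g(y) + 1/(1571 - 4092)) = √(34 + 1/(1571 - 4092)) = √(34 + 1/(-2521)) = √(34 - 1/2521) = √(85713/2521) = √216082473/2521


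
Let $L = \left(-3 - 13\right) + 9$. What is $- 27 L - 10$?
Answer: $179$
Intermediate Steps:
$L = -7$ ($L = -16 + 9 = -7$)
$- 27 L - 10 = \left(-27\right) \left(-7\right) - 10 = 189 - 10 = 179$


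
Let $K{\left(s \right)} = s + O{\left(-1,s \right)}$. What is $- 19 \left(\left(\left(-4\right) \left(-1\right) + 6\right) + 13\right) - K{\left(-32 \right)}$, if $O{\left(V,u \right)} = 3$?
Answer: $-408$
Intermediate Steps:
$K{\left(s \right)} = 3 + s$ ($K{\left(s \right)} = s + 3 = 3 + s$)
$- 19 \left(\left(\left(-4\right) \left(-1\right) + 6\right) + 13\right) - K{\left(-32 \right)} = - 19 \left(\left(\left(-4\right) \left(-1\right) + 6\right) + 13\right) - \left(3 - 32\right) = - 19 \left(\left(4 + 6\right) + 13\right) - -29 = - 19 \left(10 + 13\right) + 29 = \left(-19\right) 23 + 29 = -437 + 29 = -408$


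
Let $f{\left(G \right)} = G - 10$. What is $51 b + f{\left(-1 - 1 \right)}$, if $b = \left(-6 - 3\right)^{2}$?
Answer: $4119$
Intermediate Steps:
$b = 81$ ($b = \left(-9\right)^{2} = 81$)
$f{\left(G \right)} = -10 + G$ ($f{\left(G \right)} = G - 10 = -10 + G$)
$51 b + f{\left(-1 - 1 \right)} = 51 \cdot 81 - 12 = 4131 - 12 = 4119$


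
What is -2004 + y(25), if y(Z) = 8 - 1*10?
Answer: -2006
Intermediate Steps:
y(Z) = -2 (y(Z) = 8 - 10 = -2)
-2004 + y(25) = -2004 - 2 = -2006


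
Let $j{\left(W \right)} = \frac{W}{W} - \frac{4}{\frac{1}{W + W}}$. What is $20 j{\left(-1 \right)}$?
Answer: $180$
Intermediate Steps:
$j{\left(W \right)} = 1 - 8 W$ ($j{\left(W \right)} = 1 - \frac{4}{\frac{1}{2 W}} = 1 - \frac{4}{\frac{1}{2} \frac{1}{W}} = 1 - 4 \cdot 2 W = 1 - 8 W$)
$20 j{\left(-1 \right)} = 20 \left(1 - -8\right) = 20 \left(1 + 8\right) = 20 \cdot 9 = 180$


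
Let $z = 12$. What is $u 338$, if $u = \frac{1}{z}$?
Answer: $\frac{169}{6} \approx 28.167$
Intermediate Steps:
$u = \frac{1}{12} \approx 0.083333$
$u 338 = \frac{1}{12} \cdot 338 = \frac{169}{6}$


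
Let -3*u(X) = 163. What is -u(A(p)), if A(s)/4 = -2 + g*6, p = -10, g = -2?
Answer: 163/3 ≈ 54.333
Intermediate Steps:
A(s) = -56 (A(s) = 4*(-2 - 2*6) = 4*(-2 - 12) = 4*(-14) = -56)
u(X) = -163/3 (u(X) = -1/3*163 = -163/3)
-u(A(p)) = -1*(-163/3) = 163/3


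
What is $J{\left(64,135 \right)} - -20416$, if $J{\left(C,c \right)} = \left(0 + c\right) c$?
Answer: $38641$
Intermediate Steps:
$J{\left(C,c \right)} = c^{2}$ ($J{\left(C,c \right)} = c c = c^{2}$)
$J{\left(64,135 \right)} - -20416 = 135^{2} - -20416 = 18225 + 20416 = 38641$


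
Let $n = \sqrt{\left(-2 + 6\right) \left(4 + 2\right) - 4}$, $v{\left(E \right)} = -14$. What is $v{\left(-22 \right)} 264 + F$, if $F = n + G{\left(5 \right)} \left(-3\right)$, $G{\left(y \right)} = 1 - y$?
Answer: $-3684 + 2 \sqrt{5} \approx -3679.5$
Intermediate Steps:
$n = 2 \sqrt{5}$ ($n = \sqrt{4 \cdot 6 - 4} = \sqrt{24 - 4} = \sqrt{20} = 2 \sqrt{5} \approx 4.4721$)
$F = 12 + 2 \sqrt{5}$ ($F = 2 \sqrt{5} + \left(1 - 5\right) \left(-3\right) = 2 \sqrt{5} - -12 = 2 \sqrt{5} + 12 = 12 + 2 \sqrt{5} \approx 16.472$)
$v{\left(-22 \right)} 264 + F = \left(-14\right) 264 + \left(12 + 2 \sqrt{5}\right) = -3696 + \left(12 + 2 \sqrt{5}\right) = -3684 + 2 \sqrt{5}$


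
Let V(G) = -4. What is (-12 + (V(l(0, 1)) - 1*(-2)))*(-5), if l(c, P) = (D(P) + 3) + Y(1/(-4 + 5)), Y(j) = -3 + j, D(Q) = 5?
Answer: 70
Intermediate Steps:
l(c, P) = 6 (l(c, P) = (5 + 3) + (-3 + 1/(-4 + 5)) = 8 + (-3 + 1/1) = 8 + (-3 + 1) = 8 - 2 = 6)
(-12 + (V(l(0, 1)) - 1*(-2)))*(-5) = (-12 + (-4 - 1*(-2)))*(-5) = (-12 + (-4 + 2))*(-5) = (-12 - 2)*(-5) = -14*(-5) = 70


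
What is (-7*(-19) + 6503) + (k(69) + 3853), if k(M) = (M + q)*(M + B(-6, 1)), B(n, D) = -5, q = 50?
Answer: 18105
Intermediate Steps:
k(M) = (-5 + M)*(50 + M) (k(M) = (M + 50)*(M - 5) = (50 + M)*(-5 + M) = (-5 + M)*(50 + M))
(-7*(-19) + 6503) + (k(69) + 3853) = (-7*(-19) + 6503) + ((-250 + 69**2 + 45*69) + 3853) = (133 + 6503) + ((-250 + 4761 + 3105) + 3853) = 6636 + (7616 + 3853) = 6636 + 11469 = 18105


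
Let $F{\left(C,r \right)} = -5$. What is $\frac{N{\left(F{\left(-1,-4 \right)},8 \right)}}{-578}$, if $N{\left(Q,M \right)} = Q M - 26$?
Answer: $\frac{33}{289} \approx 0.11419$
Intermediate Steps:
$N{\left(Q,M \right)} = -26 + M Q$ ($N{\left(Q,M \right)} = M Q - 26 = -26 + M Q$)
$\frac{N{\left(F{\left(-1,-4 \right)},8 \right)}}{-578} = \frac{-26 + 8 \left(-5\right)}{-578} = \left(-26 - 40\right) \left(- \frac{1}{578}\right) = \left(-66\right) \left(- \frac{1}{578}\right) = \frac{33}{289}$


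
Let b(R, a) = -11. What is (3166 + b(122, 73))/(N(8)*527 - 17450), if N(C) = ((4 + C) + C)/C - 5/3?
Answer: -3786/20413 ≈ -0.18547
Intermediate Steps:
N(C) = -5/3 + (4 + 2*C)/C (N(C) = (4 + 2*C)/C - 5*⅓ = (4 + 2*C)/C - 5/3 = -5/3 + (4 + 2*C)/C)
(3166 + b(122, 73))/(N(8)*527 - 17450) = (3166 - 11)/(((⅓)*(12 + 8)/8)*527 - 17450) = 3155/(((⅓)*(⅛)*20)*527 - 17450) = 3155/((⅚)*527 - 17450) = 3155/(2635/6 - 17450) = 3155/(-102065/6) = 3155*(-6/102065) = -3786/20413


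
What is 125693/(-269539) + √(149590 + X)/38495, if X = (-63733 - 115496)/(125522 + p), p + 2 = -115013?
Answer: -125693/269539 + √16512411400807/404466965 ≈ -0.45628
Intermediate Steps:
p = -115015 (p = -2 - 115013 = -115015)
X = -179229/10507 (X = (-63733 - 115496)/(125522 - 115015) = -179229/10507 ≈ -17.058)
125693/(-269539) + √(149590 + X)/38495 = 125693/(-269539) + √(149590 - 179229/10507)/38495 = 125693*(-1/269539) + √(1571562901/10507)*(1/38495) = -125693/269539 + (√16512411400807/10507)*(1/38495) = -125693/269539 + √16512411400807/404466965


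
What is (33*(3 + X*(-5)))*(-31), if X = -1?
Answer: -8184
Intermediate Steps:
(33*(3 + X*(-5)))*(-31) = (33*(3 - 1*(-5)))*(-31) = (33*(3 + 5))*(-31) = (33*8)*(-31) = 264*(-31) = -8184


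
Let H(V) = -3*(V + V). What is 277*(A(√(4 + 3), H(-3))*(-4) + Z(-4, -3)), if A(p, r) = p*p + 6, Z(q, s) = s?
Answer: -15235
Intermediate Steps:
H(V) = -6*V
A(p, r) = 6 + p² (A(p, r) = p² + 6 = 6 + p²)
277*(A(√(4 + 3), H(-3))*(-4) + Z(-4, -3)) = 277*((6 + (√(4 + 3))²)*(-4) - 3) = 277*((6 + (√7)²)*(-4) - 3) = 277*((6 + 7)*(-4) - 3) = 277*(13*(-4) - 3) = 277*(-52 - 3) = 277*(-55) = -15235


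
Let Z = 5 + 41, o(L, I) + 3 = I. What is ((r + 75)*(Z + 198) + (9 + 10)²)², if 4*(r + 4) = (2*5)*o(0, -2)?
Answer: 214183225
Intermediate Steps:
o(L, I) = -3 + I
r = -33/2 (r = -4 + ((2*5)*(-3 - 2))/4 = -4 + (10*(-5))/4 = -4 + (¼)*(-50) = -4 - 25/2 = -33/2 ≈ -16.500)
Z = 46
((r + 75)*(Z + 198) + (9 + 10)²)² = ((-33/2 + 75)*(46 + 198) + (9 + 10)²)² = ((117/2)*244 + 19²)² = (14274 + 361)² = 14635² = 214183225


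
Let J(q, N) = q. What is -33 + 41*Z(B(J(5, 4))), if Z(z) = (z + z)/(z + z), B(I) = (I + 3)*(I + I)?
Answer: 8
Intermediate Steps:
B(I) = 2*I*(3 + I) (B(I) = (3 + I)*(2*I) = 2*I*(3 + I))
Z(z) = 1 (Z(z) = (2*z)/((2*z)) = (2*z)*(1/(2*z)) = 1)
-33 + 41*Z(B(J(5, 4))) = -33 + 41*1 = -33 + 41 = 8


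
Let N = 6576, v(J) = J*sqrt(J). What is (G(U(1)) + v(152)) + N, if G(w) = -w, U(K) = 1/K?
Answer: 6575 + 304*sqrt(38) ≈ 8449.0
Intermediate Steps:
v(J) = J**(3/2)
(G(U(1)) + v(152)) + N = (-1/1 + 152**(3/2)) + 6576 = (-1*1 + 304*sqrt(38)) + 6576 = (-1 + 304*sqrt(38)) + 6576 = 6575 + 304*sqrt(38)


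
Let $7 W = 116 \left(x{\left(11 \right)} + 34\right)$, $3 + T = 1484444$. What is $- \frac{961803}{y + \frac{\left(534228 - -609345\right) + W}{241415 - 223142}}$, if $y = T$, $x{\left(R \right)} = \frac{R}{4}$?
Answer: $- \frac{1952780691}{3014037175} \approx -0.6479$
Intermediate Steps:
$x{\left(R \right)} = \frac{R}{4}$ ($x{\left(R \right)} = R \frac{1}{4} = \frac{R}{4}$)
$T = 1484441$ ($T = -3 + 1484444 = 1484441$)
$W = 609$ ($W = \frac{116 \left(\frac{1}{4} \cdot 11 + 34\right)}{7} = \frac{116 \left(\frac{11}{4} + 34\right)}{7} = \frac{116 \cdot \frac{147}{4}}{7} = \frac{1}{7} \cdot 4263 = 609$)
$y = 1484441$
$- \frac{961803}{y + \frac{\left(534228 - -609345\right) + W}{241415 - 223142}} = - \frac{961803}{1484441 + \frac{\left(534228 - -609345\right) + 609}{241415 - 223142}} = - \frac{961803}{1484441 + \frac{\left(534228 + 609345\right) + 609}{18273}} = - \frac{961803}{1484441 + \left(1143573 + 609\right) \frac{1}{18273}} = - \frac{961803}{1484441 + 1144182 \cdot \frac{1}{18273}} = - \frac{961803}{1484441 + \frac{381394}{6091}} = - \frac{961803}{\frac{9042111525}{6091}} = \left(-961803\right) \frac{6091}{9042111525} = - \frac{1952780691}{3014037175}$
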